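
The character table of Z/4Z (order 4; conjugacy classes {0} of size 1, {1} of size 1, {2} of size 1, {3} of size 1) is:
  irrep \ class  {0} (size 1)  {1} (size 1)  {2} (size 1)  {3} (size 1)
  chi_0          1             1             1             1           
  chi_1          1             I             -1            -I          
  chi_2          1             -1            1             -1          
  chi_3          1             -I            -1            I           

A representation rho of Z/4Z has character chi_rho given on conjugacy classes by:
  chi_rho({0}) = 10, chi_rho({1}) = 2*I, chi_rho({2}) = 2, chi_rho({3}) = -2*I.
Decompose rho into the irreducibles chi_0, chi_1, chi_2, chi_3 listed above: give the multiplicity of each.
Multiplicities: chi_0: 3, chi_1: 3, chi_2: 3, chi_3: 1.

Working: Use <chi_rho, chi> = (1/|G|) sum_C |C| * chi_rho(C) * conj(chi(C)) with |G| = 4 for each irreducible chi in the table:
  <chi_rho, chi_0> = (1/4)[1*(10)*conj(1) + 1*(2*I)*conj(1) + 1*(2)*conj(1) + 1*(-2*I)*conj(1)]
      = (1/4)[(10) + (2*I) + (2) + (-2*I)] = 12/4 = 3
  <chi_rho, chi_1> = (1/4)[1*(10)*conj(1) + 1*(2*I)*conj(I) + 1*(2)*conj(-1) + 1*(-2*I)*conj(-I)]
      = (1/4)[(10) + (2) + (-2) + (2)] = 12/4 = 3
  <chi_rho, chi_2> = (1/4)[1*(10)*conj(1) + 1*(2*I)*conj(-1) + 1*(2)*conj(1) + 1*(-2*I)*conj(-1)]
      = (1/4)[(10) + (-2*I) + (2) + (2*I)] = 12/4 = 3
  <chi_rho, chi_3> = (1/4)[1*(10)*conj(1) + 1*(2*I)*conj(-I) + 1*(2)*conj(-1) + 1*(-2*I)*conj(I)]
      = (1/4)[(10) + (-2) + (-2) + (-2)] = 4/4 = 1
(Exp terms are combined using exp(i*s)*conj(exp(i*t)) = exp(i*(s-t)), and sums of them are collapsed using the identity that for every m > 1 the m distinct m-th roots of unity sum to 0, e.g. 1 + exp(2*I*pi/3) + exp(-2*I*pi/3) = 0.)
Dimension check: dim(rho) = sum (mult * dim) = 3*1 + 3*1 + 3*1 + 1*1 = 10 = chi_rho(e) = 10.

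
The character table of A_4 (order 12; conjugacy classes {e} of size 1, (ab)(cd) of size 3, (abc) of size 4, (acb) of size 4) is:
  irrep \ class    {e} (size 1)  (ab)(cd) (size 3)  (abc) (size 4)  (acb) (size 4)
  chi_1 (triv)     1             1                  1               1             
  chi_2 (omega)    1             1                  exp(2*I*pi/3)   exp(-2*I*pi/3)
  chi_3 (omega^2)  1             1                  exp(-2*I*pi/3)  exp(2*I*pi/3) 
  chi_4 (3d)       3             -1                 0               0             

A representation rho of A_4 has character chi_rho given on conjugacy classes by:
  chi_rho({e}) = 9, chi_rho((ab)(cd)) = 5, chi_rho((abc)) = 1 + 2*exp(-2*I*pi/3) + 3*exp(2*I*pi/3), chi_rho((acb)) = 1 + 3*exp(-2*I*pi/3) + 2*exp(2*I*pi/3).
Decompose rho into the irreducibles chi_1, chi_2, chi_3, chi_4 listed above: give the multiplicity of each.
Multiplicities: chi_1: 1, chi_2: 3, chi_3: 2, chi_4: 1.

Why: Use <chi_rho, chi> = (1/|G|) sum_C |C| * chi_rho(C) * conj(chi(C)) with |G| = 12 for each irreducible chi in the table:
  <chi_rho, chi_1> = (1/12)[1*(9)*conj(1) + 3*(5)*conj(1) + 4*(1 + 2*exp(-2*I*pi/3) + 3*exp(2*I*pi/3))*conj(1) + 4*(1 + 3*exp(-2*I*pi/3) + 2*exp(2*I*pi/3))*conj(1)]
      = (1/12)[(9) + (15) + (4 + 8*exp(-2*I*pi/3) + 12*exp(2*I*pi/3)) + (4 + 12*exp(-2*I*pi/3) + 8*exp(2*I*pi/3))] = 12/12 = 1
  <chi_rho, chi_2> = (1/12)[1*(9)*conj(1) + 3*(5)*conj(1) + 4*(1 + 2*exp(-2*I*pi/3) + 3*exp(2*I*pi/3))*conj(exp(2*I*pi/3)) + 4*(1 + 3*exp(-2*I*pi/3) + 2*exp(2*I*pi/3))*conj(exp(-2*I*pi/3))]
      = (1/12)[(9) + (15) + (12 + 4*exp(-2*I*pi/3) + 8*exp(2*I*pi/3)) + (12 + 8*exp(-2*I*pi/3) + 4*exp(2*I*pi/3))] = 36/12 = 3
  <chi_rho, chi_3> = (1/12)[1*(9)*conj(1) + 3*(5)*conj(1) + 4*(1 + 2*exp(-2*I*pi/3) + 3*exp(2*I*pi/3))*conj(exp(-2*I*pi/3)) + 4*(1 + 3*exp(-2*I*pi/3) + 2*exp(2*I*pi/3))*conj(exp(2*I*pi/3))]
      = (1/12)[(9) + (15) + (8 + 12*exp(-2*I*pi/3) + 4*exp(2*I*pi/3)) + (8 + 4*exp(-2*I*pi/3) + 12*exp(2*I*pi/3))] = 24/12 = 2
  <chi_rho, chi_4> = (1/12)[1*(9)*conj(3) + 3*(5)*conj(-1) + 4*(1 + 2*exp(-2*I*pi/3) + 3*exp(2*I*pi/3))*conj(0) + 4*(1 + 3*exp(-2*I*pi/3) + 2*exp(2*I*pi/3))*conj(0)]
      = (1/12)[(27) + (-15) + (0) + (0)] = 12/12 = 1
(Exp terms are combined using exp(i*s)*conj(exp(i*t)) = exp(i*(s-t)), and sums of them are collapsed using the identity that for every m > 1 the m distinct m-th roots of unity sum to 0, e.g. 1 + exp(2*I*pi/3) + exp(-2*I*pi/3) = 0.)
Dimension check: dim(rho) = sum (mult * dim) = 1*1 + 3*1 + 2*1 + 1*3 = 9 = chi_rho(e) = 9.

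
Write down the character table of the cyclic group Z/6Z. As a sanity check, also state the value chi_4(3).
Character table of Z/6Z (irreps indexed chi_0,...,chi_5 with chi_k(m) = zeta_6^(k*m), zeta_6 = exp(2*pi*i/6)):
  irrep \ class  {0} (size 1)  {1} (size 1)    {2} (size 1)    {3} (size 1)  {4} (size 1)    {5} (size 1)  
  chi_0          1             1               1               1             1               1             
  chi_1          1             exp(I*pi/3)     exp(2*I*pi/3)   -1            exp(-2*I*pi/3)  exp(-I*pi/3)  
  chi_2          1             exp(2*I*pi/3)   exp(-2*I*pi/3)  1             exp(2*I*pi/3)   exp(-2*I*pi/3)
  chi_3          1             -1              1               -1            1               -1            
  chi_4          1             exp(-2*I*pi/3)  exp(2*I*pi/3)   1             exp(-2*I*pi/3)  exp(2*I*pi/3) 
  chi_5          1             exp(-I*pi/3)    exp(-2*I*pi/3)  -1            exp(2*I*pi/3)   exp(I*pi/3)   

Spot check: chi_4(3) = zeta_6^(4*3) = zeta_6^12 = 1.

Proof sketch: Z/6Z is abelian, so all 6 irreducible complex representations are 1-dimensional. They are given by chi_k(m) = zeta_6^(k*m) for k = 0,...,5. Row orthogonality: sum_m chi_k(m) conj(chi_l(m)) = 6 * [k = l].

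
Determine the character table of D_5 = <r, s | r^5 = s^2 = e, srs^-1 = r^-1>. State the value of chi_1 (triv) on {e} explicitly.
Conjugacy classes: {e} of size 1, {r^1, r^4} of size 2, {r^2, r^3} of size 2, {s, sr, ..., sr^4} of size 5.
Character table:
  irrep \ class              {e} (size 1)  {r^1, r^4} (size 2)  {r^2, r^3} (size 2)  {s, sr, ..., sr^4} (size 5)
  chi_1 (triv)               1             1                    1                    1                          
  chi_2 (sign: r->1, s->-1)  1             1                    1                    -1                         
  chi_3 (2d, j=1)            2             -1/2 + sqrt(5)/2     -sqrt(5)/2 - 1/2     0                          
  chi_4 (2d, j=2)            2             -sqrt(5)/2 - 1/2     -1/2 + sqrt(5)/2     0                          

Spot check: chi_1 (triv) on {e} = 1.

Proof sketch: D_5 has order 2*5 = 10 with 4 conjugacy classes, hence 4 irreducibles. Sum of squared dims 1 + 1 + 4 + 4 = 10 = |G|. Linear characters come from the abelianisation; the 2-dimensional irreps have character r^k -> 2*cos(2*pi*j*k/5), reflections -> 0.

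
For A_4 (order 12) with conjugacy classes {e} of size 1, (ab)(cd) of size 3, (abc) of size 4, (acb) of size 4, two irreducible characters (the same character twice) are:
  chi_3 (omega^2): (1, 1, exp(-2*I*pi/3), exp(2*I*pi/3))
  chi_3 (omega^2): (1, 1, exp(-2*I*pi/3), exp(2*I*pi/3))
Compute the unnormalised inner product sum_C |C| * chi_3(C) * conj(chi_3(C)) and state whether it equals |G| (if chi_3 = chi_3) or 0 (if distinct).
Sum = 12 = |G| = 12; so <chi_3, chi_3> = 1 (norm-1 confirms irreducibility).

Solution. Compute term by term over conjugacy classes (|C| * chi_3(C) * conj(chi_3(C))):
  1*(1)*conj(1) + 3*(1)*conj(1) + 4*(exp(-2*I*pi/3))*conj(exp(-2*I*pi/3)) + 4*(exp(2*I*pi/3))*conj(exp(2*I*pi/3))
  = (1) + (3) + (4) + (4)
  = 12.
(Exp terms are combined using exp(i*s)*conj(exp(i*t)) = exp(i*(s-t)), and sums of them are collapsed using the identity that for every m > 1 the m distinct m-th roots of unity sum to 0, e.g. 1 + exp(2*I*pi/3) + exp(-2*I*pi/3) = 0.)
Dividing by |G| = 12 gives 12/12 = 1, matching the row-orthogonality relation <chi_3, chi_3> = [chi_3 = chi_3].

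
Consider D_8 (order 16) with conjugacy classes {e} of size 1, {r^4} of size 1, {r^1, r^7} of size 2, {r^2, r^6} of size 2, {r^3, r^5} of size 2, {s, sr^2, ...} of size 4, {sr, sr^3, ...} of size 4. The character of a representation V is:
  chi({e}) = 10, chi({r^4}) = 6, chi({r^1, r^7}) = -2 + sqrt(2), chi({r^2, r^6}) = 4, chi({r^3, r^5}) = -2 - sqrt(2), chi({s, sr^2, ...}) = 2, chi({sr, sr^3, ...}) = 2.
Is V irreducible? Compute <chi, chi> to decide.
Not irreducible (reducible): <chi, chi> = 14 > 1.

Explanation: <chi, chi> = (1/|G|) sum_C |C| * |chi(C)|^2 = (1/16)[1*|10|^2 + 1*|6|^2 + 2*|-2 + sqrt(2)|^2 + 2*|4|^2 + 2*|-2 - sqrt(2)|^2 + 4*|2|^2 + 4*|2|^2]
  = (1/16)[(100) + (36) + (12 - 8*sqrt(2)) + (32) + (8*sqrt(2) + 12) + (16) + (16)] = 224/16 = 14.
A character is irreducible iff <chi, chi> = 1, so this representation is reducible.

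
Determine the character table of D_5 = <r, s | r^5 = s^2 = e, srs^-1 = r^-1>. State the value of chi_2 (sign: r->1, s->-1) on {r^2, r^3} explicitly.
Conjugacy classes: {e} of size 1, {r^1, r^4} of size 2, {r^2, r^3} of size 2, {s, sr, ..., sr^4} of size 5.
Character table:
  irrep \ class              {e} (size 1)  {r^1, r^4} (size 2)  {r^2, r^3} (size 2)  {s, sr, ..., sr^4} (size 5)
  chi_1 (triv)               1             1                    1                    1                          
  chi_2 (sign: r->1, s->-1)  1             1                    1                    -1                         
  chi_3 (2d, j=1)            2             -1/2 + sqrt(5)/2     -sqrt(5)/2 - 1/2     0                          
  chi_4 (2d, j=2)            2             -sqrt(5)/2 - 1/2     -1/2 + sqrt(5)/2     0                          

Spot check: chi_2 (sign: r->1, s->-1) on {r^2, r^3} = 1.

Argument: D_5 has order 2*5 = 10 with 4 conjugacy classes, hence 4 irreducibles. Sum of squared dims 1 + 1 + 4 + 4 = 10 = |G|. Linear characters come from the abelianisation; the 2-dimensional irreps have character r^k -> 2*cos(2*pi*j*k/5), reflections -> 0.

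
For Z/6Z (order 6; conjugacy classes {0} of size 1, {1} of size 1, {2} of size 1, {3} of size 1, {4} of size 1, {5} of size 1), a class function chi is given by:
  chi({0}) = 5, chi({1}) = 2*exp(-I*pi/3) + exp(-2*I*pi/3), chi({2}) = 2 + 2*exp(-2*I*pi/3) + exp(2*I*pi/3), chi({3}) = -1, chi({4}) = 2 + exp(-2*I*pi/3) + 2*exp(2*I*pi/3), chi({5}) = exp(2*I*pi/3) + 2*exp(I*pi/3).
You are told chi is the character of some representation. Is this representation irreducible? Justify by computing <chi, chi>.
Not irreducible (reducible): <chi, chi> = 7 > 1.

Justification: <chi, chi> = (1/|G|) sum_C |C| * |chi(C)|^2 = (1/6)[1*|5|^2 + 1*|2*exp(-I*pi/3) + exp(-2*I*pi/3)|^2 + 1*|2 + 2*exp(-2*I*pi/3) + exp(2*I*pi/3)|^2 + 1*|-1|^2 + 1*|2 + exp(-2*I*pi/3) + 2*exp(2*I*pi/3)|^2 + 1*|exp(2*I*pi/3) + 2*exp(I*pi/3)|^2]
  = (1/6)[(25) + (7) + (1) + (1) + (1) + (7)] = 42/6 = 7.
(Exp terms are combined using exp(i*s)*conj(exp(i*t)) = exp(i*(s-t)), and sums of them are collapsed using the identity that for every m > 1 the m distinct m-th roots of unity sum to 0, e.g. 1 + exp(2*I*pi/3) + exp(-2*I*pi/3) = 0.)
A character is irreducible iff <chi, chi> = 1, so this representation is reducible.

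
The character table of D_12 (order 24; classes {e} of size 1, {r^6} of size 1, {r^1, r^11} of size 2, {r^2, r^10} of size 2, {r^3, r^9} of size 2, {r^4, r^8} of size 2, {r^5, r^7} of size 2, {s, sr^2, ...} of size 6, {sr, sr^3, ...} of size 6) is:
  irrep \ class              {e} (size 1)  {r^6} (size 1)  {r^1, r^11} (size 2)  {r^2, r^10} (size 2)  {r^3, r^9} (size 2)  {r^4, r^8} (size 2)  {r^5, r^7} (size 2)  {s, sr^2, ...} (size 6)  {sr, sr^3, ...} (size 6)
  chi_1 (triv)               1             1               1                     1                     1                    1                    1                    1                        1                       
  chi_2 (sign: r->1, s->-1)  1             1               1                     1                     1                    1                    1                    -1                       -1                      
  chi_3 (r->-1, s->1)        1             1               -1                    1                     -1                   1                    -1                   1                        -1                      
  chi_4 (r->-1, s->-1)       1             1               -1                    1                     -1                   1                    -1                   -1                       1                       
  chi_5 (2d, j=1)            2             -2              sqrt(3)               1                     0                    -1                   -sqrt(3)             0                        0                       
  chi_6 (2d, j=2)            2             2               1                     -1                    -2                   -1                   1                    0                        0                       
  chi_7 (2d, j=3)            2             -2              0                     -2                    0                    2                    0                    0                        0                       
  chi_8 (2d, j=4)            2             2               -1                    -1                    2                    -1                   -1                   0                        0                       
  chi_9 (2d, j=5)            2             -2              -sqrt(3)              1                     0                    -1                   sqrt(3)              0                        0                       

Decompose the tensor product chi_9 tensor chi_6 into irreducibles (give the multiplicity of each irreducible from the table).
chi_9 tensor chi_6 = chi_7 + chi_9 (all other irreducibles have multiplicity 0).

Working: The character of a tensor product is the pointwise product (chi_9 * chi_6)(C) = chi_9(C) * chi_6(C):
  {e}: (2)*(2), {r^6}: (-2)*(2), {r^1, r^11}: (-sqrt(3))*(1), {r^2, r^10}: (1)*(-1), {r^3, r^9}: (0)*(-2), {r^4, r^8}: (-1)*(-1), {r^5, r^7}: (sqrt(3))*(1), {s, sr^2, ...}: (0)*(0), {sr, sr^3, ...}: (0)*(0)
so (chi_9 * chi_6) takes values
  {e} -> 4, {r^6} -> -4, {r^1, r^11} -> -sqrt(3), {r^2, r^10} -> -1, {r^3, r^9} -> 0, {r^4, r^8} -> 1, {r^5, r^7} -> sqrt(3), {s, sr^2, ...} -> 0, {sr, sr^3, ...} -> 0.
Now take the inner product of this character with each irreducible chi from the table, <chi_9*chi_6, chi> = (1/24) sum_C |C| (chi_9*chi_6)(C) conj(chi(C)):
  <chi_9*chi_6, chi_1> = (1/24)[1*(4)*conj(1) + 1*(-4)*conj(1) + 2*(-sqrt(3))*conj(1) + 2*(-1)*conj(1) + 2*(0)*conj(1) + 2*(1)*conj(1) + 2*(sqrt(3))*conj(1) + 6*(0)*conj(1) + 6*(0)*conj(1)]
      = (1/24)[(4) + (-4) + (-2*sqrt(3)) + (-2) + (0) + (2) + (2*sqrt(3)) + (0) + (0)] = 0/24 = 0
  <chi_9*chi_6, chi_2> = (1/24)[1*(4)*conj(1) + 1*(-4)*conj(1) + 2*(-sqrt(3))*conj(1) + 2*(-1)*conj(1) + 2*(0)*conj(1) + 2*(1)*conj(1) + 2*(sqrt(3))*conj(1) + 6*(0)*conj(-1) + 6*(0)*conj(-1)]
      = (1/24)[(4) + (-4) + (-2*sqrt(3)) + (-2) + (0) + (2) + (2*sqrt(3)) + (0) + (0)] = 0/24 = 0
  <chi_9*chi_6, chi_3> = (1/24)[1*(4)*conj(1) + 1*(-4)*conj(1) + 2*(-sqrt(3))*conj(-1) + 2*(-1)*conj(1) + 2*(0)*conj(-1) + 2*(1)*conj(1) + 2*(sqrt(3))*conj(-1) + 6*(0)*conj(1) + 6*(0)*conj(-1)]
      = (1/24)[(4) + (-4) + (2*sqrt(3)) + (-2) + (0) + (2) + (-2*sqrt(3)) + (0) + (0)] = 0/24 = 0
  <chi_9*chi_6, chi_4> = (1/24)[1*(4)*conj(1) + 1*(-4)*conj(1) + 2*(-sqrt(3))*conj(-1) + 2*(-1)*conj(1) + 2*(0)*conj(-1) + 2*(1)*conj(1) + 2*(sqrt(3))*conj(-1) + 6*(0)*conj(-1) + 6*(0)*conj(1)]
      = (1/24)[(4) + (-4) + (2*sqrt(3)) + (-2) + (0) + (2) + (-2*sqrt(3)) + (0) + (0)] = 0/24 = 0
  <chi_9*chi_6, chi_5> = (1/24)[1*(4)*conj(2) + 1*(-4)*conj(-2) + 2*(-sqrt(3))*conj(sqrt(3)) + 2*(-1)*conj(1) + 2*(0)*conj(0) + 2*(1)*conj(-1) + 2*(sqrt(3))*conj(-sqrt(3)) + 6*(0)*conj(0) + 6*(0)*conj(0)]
      = (1/24)[(8) + (8) + (-6) + (-2) + (0) + (-2) + (-6) + (0) + (0)] = 0/24 = 0
  <chi_9*chi_6, chi_6> = (1/24)[1*(4)*conj(2) + 1*(-4)*conj(2) + 2*(-sqrt(3))*conj(1) + 2*(-1)*conj(-1) + 2*(0)*conj(-2) + 2*(1)*conj(-1) + 2*(sqrt(3))*conj(1) + 6*(0)*conj(0) + 6*(0)*conj(0)]
      = (1/24)[(8) + (-8) + (-2*sqrt(3)) + (2) + (0) + (-2) + (2*sqrt(3)) + (0) + (0)] = 0/24 = 0
  <chi_9*chi_6, chi_7> = (1/24)[1*(4)*conj(2) + 1*(-4)*conj(-2) + 2*(-sqrt(3))*conj(0) + 2*(-1)*conj(-2) + 2*(0)*conj(0) + 2*(1)*conj(2) + 2*(sqrt(3))*conj(0) + 6*(0)*conj(0) + 6*(0)*conj(0)]
      = (1/24)[(8) + (8) + (0) + (4) + (0) + (4) + (0) + (0) + (0)] = 24/24 = 1
  <chi_9*chi_6, chi_8> = (1/24)[1*(4)*conj(2) + 1*(-4)*conj(2) + 2*(-sqrt(3))*conj(-1) + 2*(-1)*conj(-1) + 2*(0)*conj(2) + 2*(1)*conj(-1) + 2*(sqrt(3))*conj(-1) + 6*(0)*conj(0) + 6*(0)*conj(0)]
      = (1/24)[(8) + (-8) + (2*sqrt(3)) + (2) + (0) + (-2) + (-2*sqrt(3)) + (0) + (0)] = 0/24 = 0
  <chi_9*chi_6, chi_9> = (1/24)[1*(4)*conj(2) + 1*(-4)*conj(-2) + 2*(-sqrt(3))*conj(-sqrt(3)) + 2*(-1)*conj(1) + 2*(0)*conj(0) + 2*(1)*conj(-1) + 2*(sqrt(3))*conj(sqrt(3)) + 6*(0)*conj(0) + 6*(0)*conj(0)]
      = (1/24)[(8) + (8) + (6) + (-2) + (0) + (-2) + (6) + (0) + (0)] = 24/24 = 1
Hence the multiplicities are chi_7: 1, chi_9: 1. Dimension check: dim(chi_9)*dim(chi_6) = 2*2 = 4 and sum (mult * dim) = 1*2 + 1*2 = 4.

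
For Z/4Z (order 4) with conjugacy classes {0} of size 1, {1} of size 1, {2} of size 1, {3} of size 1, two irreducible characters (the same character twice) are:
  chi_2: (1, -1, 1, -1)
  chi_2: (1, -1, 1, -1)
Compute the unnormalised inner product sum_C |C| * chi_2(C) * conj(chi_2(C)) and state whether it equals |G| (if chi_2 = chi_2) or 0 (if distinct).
Sum = 4 = |G| = 4; so <chi_2, chi_2> = 1 (norm-1 confirms irreducibility).

Proof sketch: Compute term by term over conjugacy classes (|C| * chi_2(C) * conj(chi_2(C))):
  1*(1)*conj(1) + 1*(-1)*conj(-1) + 1*(1)*conj(1) + 1*(-1)*conj(-1)
  = (1) + (1) + (1) + (1)
  = 4.
(Exp terms are combined using exp(i*s)*conj(exp(i*t)) = exp(i*(s-t)), and sums of them are collapsed using the identity that for every m > 1 the m distinct m-th roots of unity sum to 0, e.g. 1 + exp(2*I*pi/3) + exp(-2*I*pi/3) = 0.)
Dividing by |G| = 4 gives 4/4 = 1, matching the row-orthogonality relation <chi_2, chi_2> = [chi_2 = chi_2].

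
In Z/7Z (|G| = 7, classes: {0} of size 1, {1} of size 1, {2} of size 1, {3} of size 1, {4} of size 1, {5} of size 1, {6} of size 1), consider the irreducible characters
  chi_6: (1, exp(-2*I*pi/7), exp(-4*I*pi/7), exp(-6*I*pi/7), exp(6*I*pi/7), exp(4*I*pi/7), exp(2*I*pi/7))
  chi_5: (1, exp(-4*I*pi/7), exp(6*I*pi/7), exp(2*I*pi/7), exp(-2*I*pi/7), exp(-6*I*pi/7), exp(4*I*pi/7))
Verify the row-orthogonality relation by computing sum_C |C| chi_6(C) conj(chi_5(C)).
Sum = 0; so <chi_6, chi_5> = 0 (distinct irreducibles are orthogonal).

Reasoning: Compute term by term over conjugacy classes (|C| * chi_6(C) * conj(chi_5(C))):
  1*(1)*conj(1) + 1*(exp(-2*I*pi/7))*conj(exp(-4*I*pi/7)) + 1*(exp(-4*I*pi/7))*conj(exp(6*I*pi/7)) + 1*(exp(-6*I*pi/7))*conj(exp(2*I*pi/7)) + 1*(exp(6*I*pi/7))*conj(exp(-2*I*pi/7)) + 1*(exp(4*I*pi/7))*conj(exp(-6*I*pi/7)) + 1*(exp(2*I*pi/7))*conj(exp(4*I*pi/7))
  = (1) + (exp(2*I*pi/7)) + (exp(4*I*pi/7)) + (exp(6*I*pi/7)) + (exp(-6*I*pi/7)) + (exp(-4*I*pi/7)) + (exp(-2*I*pi/7))
  = 0.
(Exp terms are combined using exp(i*s)*conj(exp(i*t)) = exp(i*(s-t)), and sums of them are collapsed using the identity that for every m > 1 the m distinct m-th roots of unity sum to 0, e.g. 1 + exp(2*I*pi/3) + exp(-2*I*pi/3) = 0.)
Dividing by |G| = 7 gives 0/7 = 0, matching the row-orthogonality relation <chi_6, chi_5> = [chi_6 = chi_5].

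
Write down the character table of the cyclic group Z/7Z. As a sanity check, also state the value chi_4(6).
Character table of Z/7Z (irreps indexed chi_0,...,chi_6 with chi_k(m) = zeta_7^(k*m), zeta_7 = exp(2*pi*i/7)):
  irrep \ class  {0} (size 1)  {1} (size 1)    {2} (size 1)    {3} (size 1)    {4} (size 1)    {5} (size 1)    {6} (size 1)  
  chi_0          1             1               1               1               1               1               1             
  chi_1          1             exp(2*I*pi/7)   exp(4*I*pi/7)   exp(6*I*pi/7)   exp(-6*I*pi/7)  exp(-4*I*pi/7)  exp(-2*I*pi/7)
  chi_2          1             exp(4*I*pi/7)   exp(-6*I*pi/7)  exp(-2*I*pi/7)  exp(2*I*pi/7)   exp(6*I*pi/7)   exp(-4*I*pi/7)
  chi_3          1             exp(6*I*pi/7)   exp(-2*I*pi/7)  exp(4*I*pi/7)   exp(-4*I*pi/7)  exp(2*I*pi/7)   exp(-6*I*pi/7)
  chi_4          1             exp(-6*I*pi/7)  exp(2*I*pi/7)   exp(-4*I*pi/7)  exp(4*I*pi/7)   exp(-2*I*pi/7)  exp(6*I*pi/7) 
  chi_5          1             exp(-4*I*pi/7)  exp(6*I*pi/7)   exp(2*I*pi/7)   exp(-2*I*pi/7)  exp(-6*I*pi/7)  exp(4*I*pi/7) 
  chi_6          1             exp(-2*I*pi/7)  exp(-4*I*pi/7)  exp(-6*I*pi/7)  exp(6*I*pi/7)   exp(4*I*pi/7)   exp(2*I*pi/7) 

Spot check: chi_4(6) = zeta_7^(4*6) = zeta_7^24 = exp(6*I*pi/7).

Proof sketch: Z/7Z is abelian, so all 7 irreducible complex representations are 1-dimensional. They are given by chi_k(m) = zeta_7^(k*m) for k = 0,...,6. Row orthogonality: sum_m chi_k(m) conj(chi_l(m)) = 7 * [k = l].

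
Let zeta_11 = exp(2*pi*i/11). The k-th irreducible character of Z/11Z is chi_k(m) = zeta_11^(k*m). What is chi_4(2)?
chi_4(2) = zeta_11^8 = exp(-6*I*pi/11)

Proof sketch: chi_4(2) = zeta_11^(4*2) = zeta_11^8. Since zeta_11^11 = 1, this equals zeta_11^8 = exp(2*pi*i*8/11) = exp(-6*I*pi/11).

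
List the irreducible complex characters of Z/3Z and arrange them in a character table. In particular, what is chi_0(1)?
Character table of Z/3Z (irreps indexed chi_0,...,chi_2 with chi_k(m) = zeta_3^(k*m), zeta_3 = exp(2*pi*i/3)):
  irrep \ class  {0} (size 1)  {1} (size 1)    {2} (size 1)  
  chi_0          1             1               1             
  chi_1          1             exp(2*I*pi/3)   exp(-2*I*pi/3)
  chi_2          1             exp(-2*I*pi/3)  exp(2*I*pi/3) 

Spot check: chi_0(1) = zeta_3^(0*1) = zeta_3^0 = 1.

Z/3Z is abelian, so all 3 irreducible complex representations are 1-dimensional. They are given by chi_k(m) = zeta_3^(k*m) for k = 0,...,2. Row orthogonality: sum_m chi_k(m) conj(chi_l(m)) = 3 * [k = l].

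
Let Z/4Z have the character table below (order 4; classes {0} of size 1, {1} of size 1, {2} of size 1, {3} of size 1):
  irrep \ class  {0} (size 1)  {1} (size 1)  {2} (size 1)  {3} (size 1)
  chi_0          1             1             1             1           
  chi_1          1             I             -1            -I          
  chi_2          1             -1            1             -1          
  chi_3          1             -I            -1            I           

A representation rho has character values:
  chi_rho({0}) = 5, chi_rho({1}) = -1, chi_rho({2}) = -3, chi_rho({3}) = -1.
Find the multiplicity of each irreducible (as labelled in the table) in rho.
Multiplicities: chi_0: 0, chi_1: 2, chi_2: 1, chi_3: 2.

Explanation: Use <chi_rho, chi> = (1/|G|) sum_C |C| * chi_rho(C) * conj(chi(C)) with |G| = 4 for each irreducible chi in the table:
  <chi_rho, chi_0> = (1/4)[1*(5)*conj(1) + 1*(-1)*conj(1) + 1*(-3)*conj(1) + 1*(-1)*conj(1)]
      = (1/4)[(5) + (-1) + (-3) + (-1)] = 0/4 = 0
  <chi_rho, chi_1> = (1/4)[1*(5)*conj(1) + 1*(-1)*conj(I) + 1*(-3)*conj(-1) + 1*(-1)*conj(-I)]
      = (1/4)[(5) + (I) + (3) + (-I)] = 8/4 = 2
  <chi_rho, chi_2> = (1/4)[1*(5)*conj(1) + 1*(-1)*conj(-1) + 1*(-3)*conj(1) + 1*(-1)*conj(-1)]
      = (1/4)[(5) + (1) + (-3) + (1)] = 4/4 = 1
  <chi_rho, chi_3> = (1/4)[1*(5)*conj(1) + 1*(-1)*conj(-I) + 1*(-3)*conj(-1) + 1*(-1)*conj(I)]
      = (1/4)[(5) + (-I) + (3) + (I)] = 8/4 = 2
(Exp terms are combined using exp(i*s)*conj(exp(i*t)) = exp(i*(s-t)), and sums of them are collapsed using the identity that for every m > 1 the m distinct m-th roots of unity sum to 0, e.g. 1 + exp(2*I*pi/3) + exp(-2*I*pi/3) = 0.)
Dimension check: dim(rho) = sum (mult * dim) = 0*1 + 2*1 + 1*1 + 2*1 = 5 = chi_rho(e) = 5.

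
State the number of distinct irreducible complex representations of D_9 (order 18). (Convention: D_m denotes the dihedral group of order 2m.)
6

Reasoning: The number of irreducible complex representations of a finite group equals its number of conjugacy classes. D_9 has 6 conjugacy classes ((n+3)/2 for n odd), so D_9 (order 18) has exactly 6 irreducible complex representations.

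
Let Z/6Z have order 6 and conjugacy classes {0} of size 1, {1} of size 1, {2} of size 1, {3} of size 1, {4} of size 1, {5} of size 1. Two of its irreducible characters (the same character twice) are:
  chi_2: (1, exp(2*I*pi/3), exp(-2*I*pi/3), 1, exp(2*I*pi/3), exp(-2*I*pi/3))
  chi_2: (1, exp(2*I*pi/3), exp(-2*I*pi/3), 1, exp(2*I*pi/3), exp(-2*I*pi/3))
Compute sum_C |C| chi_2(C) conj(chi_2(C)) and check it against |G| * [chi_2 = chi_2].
Sum = 6 = |G| = 6; so <chi_2, chi_2> = 1 (norm-1 confirms irreducibility).

Derivation: Compute term by term over conjugacy classes (|C| * chi_2(C) * conj(chi_2(C))):
  1*(1)*conj(1) + 1*(exp(2*I*pi/3))*conj(exp(2*I*pi/3)) + 1*(exp(-2*I*pi/3))*conj(exp(-2*I*pi/3)) + 1*(1)*conj(1) + 1*(exp(2*I*pi/3))*conj(exp(2*I*pi/3)) + 1*(exp(-2*I*pi/3))*conj(exp(-2*I*pi/3))
  = (1) + (1) + (1) + (1) + (1) + (1)
  = 6.
(Exp terms are combined using exp(i*s)*conj(exp(i*t)) = exp(i*(s-t)), and sums of them are collapsed using the identity that for every m > 1 the m distinct m-th roots of unity sum to 0, e.g. 1 + exp(2*I*pi/3) + exp(-2*I*pi/3) = 0.)
Dividing by |G| = 6 gives 6/6 = 1, matching the row-orthogonality relation <chi_2, chi_2> = [chi_2 = chi_2].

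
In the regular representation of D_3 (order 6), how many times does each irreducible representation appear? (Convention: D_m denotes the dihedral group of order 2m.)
Each irreducible V_i of dimension d_i appears with multiplicity d_i, i.e. rho_reg = (direct sum over all irreducibles V_i) d_i V_i. The irreducible dimensions for D_3 are 1, 1, 2: 2 irreducibles of dimension 1, each with multiplicity 1; 1 irreducible of dimension 2, with multiplicity 2. Total dimension 2*1*1 + 1*2*2 = 6 = |G|.

General theorem: in the regular representation of a finite group G, each irreducible appears with multiplicity equal to its dimension. Check: dim(rho_reg) = sum d_i^2 = 1 + 1 + 4 = 6 = |G|.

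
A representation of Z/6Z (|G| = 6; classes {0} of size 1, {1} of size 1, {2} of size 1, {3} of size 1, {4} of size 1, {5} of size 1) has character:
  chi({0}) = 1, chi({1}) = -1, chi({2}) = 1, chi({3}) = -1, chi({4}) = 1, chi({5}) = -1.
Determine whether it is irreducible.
Irreducible: <chi, chi> = 1.

Reasoning: <chi, chi> = (1/|G|) sum_C |C| * |chi(C)|^2 = (1/6)[1*|1|^2 + 1*|-1|^2 + 1*|1|^2 + 1*|-1|^2 + 1*|1|^2 + 1*|-1|^2]
  = (1/6)[(1) + (1) + (1) + (1) + (1) + (1)] = 6/6 = 1.
(Exp terms are combined using exp(i*s)*conj(exp(i*t)) = exp(i*(s-t)), and sums of them are collapsed using the identity that for every m > 1 the m distinct m-th roots of unity sum to 0, e.g. 1 + exp(2*I*pi/3) + exp(-2*I*pi/3) = 0.)
A character is irreducible iff <chi, chi> = 1, so this representation is irreducible.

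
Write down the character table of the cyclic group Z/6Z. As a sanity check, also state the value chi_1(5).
Character table of Z/6Z (irreps indexed chi_0,...,chi_5 with chi_k(m) = zeta_6^(k*m), zeta_6 = exp(2*pi*i/6)):
  irrep \ class  {0} (size 1)  {1} (size 1)    {2} (size 1)    {3} (size 1)  {4} (size 1)    {5} (size 1)  
  chi_0          1             1               1               1             1               1             
  chi_1          1             exp(I*pi/3)     exp(2*I*pi/3)   -1            exp(-2*I*pi/3)  exp(-I*pi/3)  
  chi_2          1             exp(2*I*pi/3)   exp(-2*I*pi/3)  1             exp(2*I*pi/3)   exp(-2*I*pi/3)
  chi_3          1             -1              1               -1            1               -1            
  chi_4          1             exp(-2*I*pi/3)  exp(2*I*pi/3)   1             exp(-2*I*pi/3)  exp(2*I*pi/3) 
  chi_5          1             exp(-I*pi/3)    exp(-2*I*pi/3)  -1            exp(2*I*pi/3)   exp(I*pi/3)   

Spot check: chi_1(5) = zeta_6^(1*5) = zeta_6^5 = exp(-I*pi/3).

Reasoning: Z/6Z is abelian, so all 6 irreducible complex representations are 1-dimensional. They are given by chi_k(m) = zeta_6^(k*m) for k = 0,...,5. Row orthogonality: sum_m chi_k(m) conj(chi_l(m)) = 6 * [k = l].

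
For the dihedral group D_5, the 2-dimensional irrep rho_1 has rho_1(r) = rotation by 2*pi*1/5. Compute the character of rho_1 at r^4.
chi_{rho_1}(r^4) = 2*cos(2*pi*1*4/5) = -1/2 + sqrt(5)/2

Justification: rho_1(r^4) is rotation by angle 2*pi*1*4/5, whose trace is 2*cos(2*pi*1*4/5) = -1/2 + sqrt(5)/2.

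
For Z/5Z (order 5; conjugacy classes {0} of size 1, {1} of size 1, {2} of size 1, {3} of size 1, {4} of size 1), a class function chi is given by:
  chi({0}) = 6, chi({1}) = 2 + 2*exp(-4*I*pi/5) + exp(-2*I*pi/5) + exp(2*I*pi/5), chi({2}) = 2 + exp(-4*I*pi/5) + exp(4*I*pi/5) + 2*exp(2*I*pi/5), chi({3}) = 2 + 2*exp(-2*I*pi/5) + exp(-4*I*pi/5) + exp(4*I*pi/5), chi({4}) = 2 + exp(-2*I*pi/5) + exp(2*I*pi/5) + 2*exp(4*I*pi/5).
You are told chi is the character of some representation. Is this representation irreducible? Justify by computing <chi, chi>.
Not irreducible (reducible): <chi, chi> = 10 > 1.

Solution. <chi, chi> = (1/|G|) sum_C |C| * |chi(C)|^2 = (1/5)[1*|6|^2 + 1*|2 + 2*exp(-4*I*pi/5) + exp(-2*I*pi/5) + exp(2*I*pi/5)|^2 + 1*|2 + exp(-4*I*pi/5) + exp(4*I*pi/5) + 2*exp(2*I*pi/5)|^2 + 1*|2 + 2*exp(-2*I*pi/5) + exp(-4*I*pi/5) + exp(4*I*pi/5)|^2 + 1*|2 + exp(-2*I*pi/5) + exp(2*I*pi/5) + 2*exp(4*I*pi/5)|^2]
  = (1/5)[(36) + (10 + 6*exp(-2*I*pi/5) + 7*exp(-4*I*pi/5) + 7*exp(4*I*pi/5) + 6*exp(2*I*pi/5)) + (10 + 7*exp(-2*I*pi/5) + 6*exp(-4*I*pi/5) + 6*exp(4*I*pi/5) + 7*exp(2*I*pi/5)) + (10 + 7*exp(-2*I*pi/5) + 6*exp(-4*I*pi/5) + 6*exp(4*I*pi/5) + 7*exp(2*I*pi/5)) + (10 + 6*exp(-2*I*pi/5) + 7*exp(-4*I*pi/5) + 7*exp(4*I*pi/5) + 6*exp(2*I*pi/5))] = 50/5 = 10.
(Exp terms are combined using exp(i*s)*conj(exp(i*t)) = exp(i*(s-t)), and sums of them are collapsed using the identity that for every m > 1 the m distinct m-th roots of unity sum to 0, e.g. 1 + exp(2*I*pi/3) + exp(-2*I*pi/3) = 0.)
A character is irreducible iff <chi, chi> = 1, so this representation is reducible.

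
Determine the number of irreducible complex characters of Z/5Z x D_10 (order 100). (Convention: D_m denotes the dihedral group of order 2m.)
40

Details: The number of irreducible complex representations of a finite group equals its number of conjugacy classes. For a direct product, #classes(G x H) = #classes(G) * #classes(H). Z/5Z has 5 classes (abelian), D_10 has 8 classes, so 5 * 8 = 40, so Z/5Z x D_10 (order 100) has exactly 40 irreducible complex representations.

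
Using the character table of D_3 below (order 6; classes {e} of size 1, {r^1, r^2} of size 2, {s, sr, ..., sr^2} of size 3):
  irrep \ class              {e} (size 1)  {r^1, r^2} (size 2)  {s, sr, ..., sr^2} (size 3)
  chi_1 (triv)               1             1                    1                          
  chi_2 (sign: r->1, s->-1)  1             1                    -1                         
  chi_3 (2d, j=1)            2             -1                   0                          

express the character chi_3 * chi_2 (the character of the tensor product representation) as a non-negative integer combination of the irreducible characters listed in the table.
chi_3 tensor chi_2 = chi_3 (all other irreducibles have multiplicity 0).

Argument: The character of a tensor product is the pointwise product (chi_3 * chi_2)(C) = chi_3(C) * chi_2(C):
  {e}: (2)*(1), {r^1, r^2}: (-1)*(1), {s, sr, ..., sr^2}: (0)*(-1)
so (chi_3 * chi_2) takes values
  {e} -> 2, {r^1, r^2} -> -1, {s, sr, ..., sr^2} -> 0.
Now take the inner product of this character with each irreducible chi from the table, <chi_3*chi_2, chi> = (1/6) sum_C |C| (chi_3*chi_2)(C) conj(chi(C)):
  <chi_3*chi_2, chi_1> = (1/6)[1*(2)*conj(1) + 2*(-1)*conj(1) + 3*(0)*conj(1)]
      = (1/6)[(2) + (-2) + (0)] = 0/6 = 0
  <chi_3*chi_2, chi_2> = (1/6)[1*(2)*conj(1) + 2*(-1)*conj(1) + 3*(0)*conj(-1)]
      = (1/6)[(2) + (-2) + (0)] = 0/6 = 0
  <chi_3*chi_2, chi_3> = (1/6)[1*(2)*conj(2) + 2*(-1)*conj(-1) + 3*(0)*conj(0)]
      = (1/6)[(4) + (2) + (0)] = 6/6 = 1
Hence the multiplicities are chi_3: 1. Dimension check: dim(chi_3)*dim(chi_2) = 2*1 = 2 and sum (mult * dim) = 1*2 = 2.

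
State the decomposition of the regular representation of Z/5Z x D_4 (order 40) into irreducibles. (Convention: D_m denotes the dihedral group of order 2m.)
Each irreducible V_i of dimension d_i appears with multiplicity d_i, i.e. rho_reg = (direct sum over all irreducibles V_i) d_i V_i. The irreducible dimensions for Z/5Z x D_4 are 1, 1, 1, 1, 1, 1, 1, 1, 1, 1, 1, 1, 1, 1, 1, 1, 1, 1, 1, 1, 2, 2, 2, 2, 2: 20 irreducibles of dimension 1, each with multiplicity 1; 5 irreducibles of dimension 2, each with multiplicity 2. Total dimension 20*1*1 + 5*2*2 = 40 = |G|.

Explanation: General theorem: in the regular representation of a finite group G, each irreducible appears with multiplicity equal to its dimension. Check: dim(rho_reg) = sum d_i^2 = 1 + 1 + 1 + 1 + 1 + 1 + 1 + 1 + 1 + 1 + 1 + 1 + 1 + 1 + 1 + 1 + 1 + 1 + 1 + 1 + 4 + 4 + 4 + 4 + 4 = 40 = |G|.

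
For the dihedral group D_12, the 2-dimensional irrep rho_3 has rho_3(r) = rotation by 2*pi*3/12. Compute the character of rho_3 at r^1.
chi_{rho_3}(r^1) = 2*cos(2*pi*3*1/12) = 0

Solution. rho_3(r^1) is rotation by angle 2*pi*3*1/12, whose trace is 2*cos(2*pi*3*1/12) = 0.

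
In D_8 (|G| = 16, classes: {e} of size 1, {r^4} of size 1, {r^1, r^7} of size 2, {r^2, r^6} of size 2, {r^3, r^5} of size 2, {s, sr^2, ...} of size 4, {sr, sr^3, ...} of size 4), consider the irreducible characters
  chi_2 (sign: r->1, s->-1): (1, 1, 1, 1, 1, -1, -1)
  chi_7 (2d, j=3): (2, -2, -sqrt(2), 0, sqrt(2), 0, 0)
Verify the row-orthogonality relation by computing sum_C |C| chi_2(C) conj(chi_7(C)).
Sum = 0; so <chi_2, chi_7> = 0 (distinct irreducibles are orthogonal).

Compute term by term over conjugacy classes (|C| * chi_2(C) * conj(chi_7(C))):
  1*(1)*conj(2) + 1*(1)*conj(-2) + 2*(1)*conj(-sqrt(2)) + 2*(1)*conj(0) + 2*(1)*conj(sqrt(2)) + 4*(-1)*conj(0) + 4*(-1)*conj(0)
  = (2) + (-2) + (-2*sqrt(2)) + (0) + (2*sqrt(2)) + (0) + (0)
  = 0.
Dividing by |G| = 16 gives 0/16 = 0, matching the row-orthogonality relation <chi_2, chi_7> = [chi_2 = chi_7].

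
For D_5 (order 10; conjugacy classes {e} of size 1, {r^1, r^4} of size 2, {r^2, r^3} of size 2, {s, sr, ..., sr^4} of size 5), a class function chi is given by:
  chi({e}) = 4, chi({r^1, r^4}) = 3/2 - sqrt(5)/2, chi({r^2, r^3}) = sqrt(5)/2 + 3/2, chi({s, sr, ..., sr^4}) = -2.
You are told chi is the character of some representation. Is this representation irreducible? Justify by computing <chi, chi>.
Not irreducible (reducible): <chi, chi> = 5 > 1.

Details: <chi, chi> = (1/|G|) sum_C |C| * |chi(C)|^2 = (1/10)[1*|4|^2 + 2*|3/2 - sqrt(5)/2|^2 + 2*|sqrt(5)/2 + 3/2|^2 + 5*|-2|^2]
  = (1/10)[(16) + (7 - 3*sqrt(5)) + (3*sqrt(5) + 7) + (20)] = 50/10 = 5.
A character is irreducible iff <chi, chi> = 1, so this representation is reducible.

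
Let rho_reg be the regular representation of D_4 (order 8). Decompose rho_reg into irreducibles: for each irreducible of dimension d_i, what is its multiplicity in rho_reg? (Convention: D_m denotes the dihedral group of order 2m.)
Each irreducible V_i of dimension d_i appears with multiplicity d_i, i.e. rho_reg = (direct sum over all irreducibles V_i) d_i V_i. The irreducible dimensions for D_4 are 1, 1, 1, 1, 2: 4 irreducibles of dimension 1, each with multiplicity 1; 1 irreducible of dimension 2, with multiplicity 2. Total dimension 4*1*1 + 1*2*2 = 8 = |G|.

Derivation: General theorem: in the regular representation of a finite group G, each irreducible appears with multiplicity equal to its dimension. Check: dim(rho_reg) = sum d_i^2 = 1 + 1 + 1 + 1 + 4 = 8 = |G|.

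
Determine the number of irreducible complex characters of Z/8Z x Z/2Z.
16

Working: The number of irreducible complex representations of a finite group equals its number of conjugacy classes. Z/8Z x Z/2Z is abelian of order 16, so every element is its own conjugacy class: 16 classes, so Z/8Z x Z/2Z (order 16) has exactly 16 irreducible complex representations.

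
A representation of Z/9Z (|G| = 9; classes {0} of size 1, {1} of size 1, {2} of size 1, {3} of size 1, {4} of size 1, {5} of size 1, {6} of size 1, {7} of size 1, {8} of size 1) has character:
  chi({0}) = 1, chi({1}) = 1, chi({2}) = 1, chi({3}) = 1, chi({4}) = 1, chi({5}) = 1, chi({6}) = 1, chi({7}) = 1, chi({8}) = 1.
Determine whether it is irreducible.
Irreducible: <chi, chi> = 1.

Explanation: <chi, chi> = (1/|G|) sum_C |C| * |chi(C)|^2 = (1/9)[1*|1|^2 + 1*|1|^2 + 1*|1|^2 + 1*|1|^2 + 1*|1|^2 + 1*|1|^2 + 1*|1|^2 + 1*|1|^2 + 1*|1|^2]
  = (1/9)[(1) + (1) + (1) + (1) + (1) + (1) + (1) + (1) + (1)] = 9/9 = 1.
(Exp terms are combined using exp(i*s)*conj(exp(i*t)) = exp(i*(s-t)), and sums of them are collapsed using the identity that for every m > 1 the m distinct m-th roots of unity sum to 0, e.g. 1 + exp(2*I*pi/3) + exp(-2*I*pi/3) = 0.)
A character is irreducible iff <chi, chi> = 1, so this representation is irreducible.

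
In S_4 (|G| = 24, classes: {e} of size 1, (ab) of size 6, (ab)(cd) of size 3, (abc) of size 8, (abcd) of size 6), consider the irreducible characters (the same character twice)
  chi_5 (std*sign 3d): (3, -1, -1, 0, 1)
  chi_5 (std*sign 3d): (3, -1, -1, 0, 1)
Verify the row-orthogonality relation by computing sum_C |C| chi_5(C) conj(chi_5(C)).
Sum = 24 = |G| = 24; so <chi_5, chi_5> = 1 (norm-1 confirms irreducibility).

Solution. Compute term by term over conjugacy classes (|C| * chi_5(C) * conj(chi_5(C))):
  1*(3)*conj(3) + 6*(-1)*conj(-1) + 3*(-1)*conj(-1) + 8*(0)*conj(0) + 6*(1)*conj(1)
  = (9) + (6) + (3) + (0) + (6)
  = 24.
Dividing by |G| = 24 gives 24/24 = 1, matching the row-orthogonality relation <chi_5, chi_5> = [chi_5 = chi_5].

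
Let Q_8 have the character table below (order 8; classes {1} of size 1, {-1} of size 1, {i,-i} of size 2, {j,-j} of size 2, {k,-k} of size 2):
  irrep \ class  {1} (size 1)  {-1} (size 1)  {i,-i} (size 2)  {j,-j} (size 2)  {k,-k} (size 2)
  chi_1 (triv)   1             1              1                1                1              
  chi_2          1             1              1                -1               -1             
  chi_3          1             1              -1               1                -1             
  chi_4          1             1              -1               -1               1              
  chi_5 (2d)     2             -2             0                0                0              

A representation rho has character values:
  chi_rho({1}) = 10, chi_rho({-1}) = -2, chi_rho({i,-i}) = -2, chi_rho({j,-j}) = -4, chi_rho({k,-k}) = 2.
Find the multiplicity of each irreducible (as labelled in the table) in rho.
Multiplicities: chi_1: 0, chi_2: 1, chi_3: 0, chi_4: 3, chi_5: 3.

Why: Use <chi_rho, chi> = (1/|G|) sum_C |C| * chi_rho(C) * conj(chi(C)) with |G| = 8 for each irreducible chi in the table:
  <chi_rho, chi_1> = (1/8)[1*(10)*conj(1) + 1*(-2)*conj(1) + 2*(-2)*conj(1) + 2*(-4)*conj(1) + 2*(2)*conj(1)]
      = (1/8)[(10) + (-2) + (-4) + (-8) + (4)] = 0/8 = 0
  <chi_rho, chi_2> = (1/8)[1*(10)*conj(1) + 1*(-2)*conj(1) + 2*(-2)*conj(1) + 2*(-4)*conj(-1) + 2*(2)*conj(-1)]
      = (1/8)[(10) + (-2) + (-4) + (8) + (-4)] = 8/8 = 1
  <chi_rho, chi_3> = (1/8)[1*(10)*conj(1) + 1*(-2)*conj(1) + 2*(-2)*conj(-1) + 2*(-4)*conj(1) + 2*(2)*conj(-1)]
      = (1/8)[(10) + (-2) + (4) + (-8) + (-4)] = 0/8 = 0
  <chi_rho, chi_4> = (1/8)[1*(10)*conj(1) + 1*(-2)*conj(1) + 2*(-2)*conj(-1) + 2*(-4)*conj(-1) + 2*(2)*conj(1)]
      = (1/8)[(10) + (-2) + (4) + (8) + (4)] = 24/8 = 3
  <chi_rho, chi_5> = (1/8)[1*(10)*conj(2) + 1*(-2)*conj(-2) + 2*(-2)*conj(0) + 2*(-4)*conj(0) + 2*(2)*conj(0)]
      = (1/8)[(20) + (4) + (0) + (0) + (0)] = 24/8 = 3
Dimension check: dim(rho) = sum (mult * dim) = 0*1 + 1*1 + 0*1 + 3*1 + 3*2 = 10 = chi_rho(e) = 10.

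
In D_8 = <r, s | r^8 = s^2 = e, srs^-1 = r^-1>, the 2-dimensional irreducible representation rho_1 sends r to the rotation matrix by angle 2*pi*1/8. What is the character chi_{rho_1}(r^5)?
chi_{rho_1}(r^5) = 2*cos(2*pi*1*5/8) = -sqrt(2)

Justification: rho_1(r^5) is rotation by angle 2*pi*1*5/8, whose trace is 2*cos(2*pi*1*5/8) = -sqrt(2).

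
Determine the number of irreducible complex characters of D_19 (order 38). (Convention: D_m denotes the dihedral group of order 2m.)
11

Justification: The number of irreducible complex representations of a finite group equals its number of conjugacy classes. D_19 has 11 conjugacy classes ((n+3)/2 for n odd), so D_19 (order 38) has exactly 11 irreducible complex representations.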